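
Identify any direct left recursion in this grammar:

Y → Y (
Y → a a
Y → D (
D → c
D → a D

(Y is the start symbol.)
Yes, Y is left-recursive

Y → Y (: LEFT RECURSIVE (starts with Y)
Y → a a: starts with a
Y → D (: starts with D
D → c: starts with c
D → a D: starts with a

The grammar has direct left recursion on: Y.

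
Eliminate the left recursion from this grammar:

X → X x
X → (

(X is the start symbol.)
X → ( X'
X' → x X'
X' → ε

X is directly left-recursive. The standard transformation for
  A → A α₁ | ... | A α_m | β₁ | ... | β_n
is
  A  → β₁ A' | ... | β_n A'
  A' → α₁ A' | ... | α_m A' | ε

X → ( becomes X → ( X'
X → X x becomes X' → x X'
Add X' → ε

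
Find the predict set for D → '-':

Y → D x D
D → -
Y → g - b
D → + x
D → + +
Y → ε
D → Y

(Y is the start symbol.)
PREDICT(D → '-') = (FIRST(RHS) \ {ε}) ∪ (FOLLOW(D) if ε ∈ FIRST(RHS), i.e. RHS ⇒* ε)
FIRST('-') = { '-' }
ε ∉ FIRST('-'), so FOLLOW(D) is not added.
PREDICT(D → '-') = { '-' }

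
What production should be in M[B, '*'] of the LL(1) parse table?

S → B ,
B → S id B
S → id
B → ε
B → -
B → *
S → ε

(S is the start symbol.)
B → S id B, B → *

To find M[B, '*'], we find productions for B where '*' is in the predict set (PREDICT(N → α) = (FIRST(α) \ {ε}) ∪ (FOLLOW(N) if α ⇒* ε)).

Relevant sets:
  FIRST(S) = { '*', ',', '-', 'id', ε }
  FOLLOW(B) = { ',' }

B → S id B: PREDICT = { '*', ',', '-', 'id' }
  '*' is in predict set, so this production goes in M[B, '*']
B → ε: PREDICT = { ',' }
B → -: PREDICT = { '-' }
B → *: PREDICT = { '*' }
  '*' is in predict set, so this production goes in M[B, '*']

M[B, '*'] = B → S id B, B → *  (a multiply-defined cell — the grammar is not LL(1))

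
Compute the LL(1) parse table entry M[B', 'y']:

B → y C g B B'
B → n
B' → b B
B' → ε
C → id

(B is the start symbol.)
Empty (error entry)

To find M[B', 'y'], we find productions for B' where 'y' is in the predict set (PREDICT(N → α) = (FIRST(α) \ {ε}) ∪ (FOLLOW(N) if α ⇒* ε)).

Relevant sets:
  FOLLOW(B') = { $, 'b' }

B' → b B: PREDICT = { 'b' }
B' → ε: PREDICT = { $, 'b' }

M[B', 'y'] is empty (no production applies)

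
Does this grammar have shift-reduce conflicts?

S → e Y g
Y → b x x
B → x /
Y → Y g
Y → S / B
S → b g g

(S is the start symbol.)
A shift-reduce conflict occurs when an LR(0) state has both:
  - a complete (reduce) item [A → α .] (dot at the end), and
  - a shift item [B → β . c γ] (dot before a terminal).

Augment with S' → S and build the canonical LR(0) collection (I0 = CLOSURE({[S' → . S]}), then GOTO on every symbol after a dot until no new states appear). It has 16 states:
  I0: { [S → . b g g], [S → . e Y g], [S' → . S] }  — shift
  I1: { [S' → S .] }  — accept
  I2: { [S → b . g g] }  — shift
  I3: { [S → . b g g], [S → . e Y g], [S → e . Y g], [Y → . S / B], [Y → . Y g], [Y → . b x x] }  — shift
  I4: { [Y → S . / B] }  — shift
  I5: { [S → e Y . g], [Y → Y . g] }  — shift
  I6: { [S → b . g g], [Y → b . x x] }  — shift
  I7: { [S → b g . g] }  — shift
  I8: { [Y → b x . x] }  — shift
  I9: { [Y → b x x .] }  — reduce
  I10: { [S → b g g .] }  — reduce
  I11: { [S → e Y g .], [Y → Y g .] }  — 2 reduces
  I12: { [B → . x /], [Y → S / . B] }  — shift
  I13: { [Y → S / B .] }  — reduce
  I14: { [B → x . /] }  — shift
  I15: { [B → x / .] }  — reduce

No state contains both a complete item and a shift item.

Answer: No shift-reduce conflicts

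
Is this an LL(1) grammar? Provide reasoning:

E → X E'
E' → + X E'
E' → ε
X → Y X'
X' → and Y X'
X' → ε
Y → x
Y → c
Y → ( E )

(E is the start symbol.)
Yes, the grammar is LL(1).

Relevant sets:
  FOLLOW(E') = { $, ')' }
  FOLLOW(X') = { $, ')', '+' }

For E':
  PREDICT(E' → '+' X E') = { '+' }
  PREDICT(E' → ε) = { $, ')' }
For X':
  PREDICT(X' → and Y X') = { 'and' }
  PREDICT(X' → ε) = { $, ')', '+' }
For Y:
  PREDICT(Y → x) = { 'x' }
  PREDICT(Y → c) = { 'c' }
  PREDICT(Y → '(' E ')') = { '(' }
E, X have a single production, so nothing to check there.

All predict sets are disjoint. The grammar IS LL(1).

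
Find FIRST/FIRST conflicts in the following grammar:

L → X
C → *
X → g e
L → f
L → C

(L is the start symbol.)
No FIRST/FIRST conflicts.

A FIRST/FIRST conflict occurs when two productions N → α and N → β for the same non-terminal have FIRST(α) ∩ FIRST(β) ≠ ∅ (with ε ∈ FIRST of a nullable right-hand side, so two nullable alternatives also conflict).

FIRST sets of the non-terminals at (or reachable through a nullable prefix from) the front of some alternative:
  FIRST(X) = { 'g' }
  FIRST(C) = { '*' }

Productions for L:
  L → X: FIRST = { 'g' }
  L → f: FIRST = { 'f' }
  L → C: FIRST = { '*' }
C, X have only one production, so no FIRST/FIRST conflict is possible there.

All alternatives of each non-terminal have pairwise disjoint FIRST sets.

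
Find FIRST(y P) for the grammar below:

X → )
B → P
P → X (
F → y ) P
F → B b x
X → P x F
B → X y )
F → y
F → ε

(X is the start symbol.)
{ 'y' }

To compute FIRST(y P), process the symbols left to right:
Symbol y is a terminal. Add 'y' and stop.
FIRST(y P) = { 'y' }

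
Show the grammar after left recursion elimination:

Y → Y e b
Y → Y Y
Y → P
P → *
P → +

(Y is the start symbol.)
Y is directly left-recursive. The standard transformation for
  A → A α₁ | ... | A α_m | β₁ | ... | β_n
is
  A  → β₁ A' | ... | β_n A'
  A' → α₁ A' | ... | α_m A' | ε

Y → P becomes Y → P Y'
Y → Y e b becomes Y' → e b Y'
Y → Y Y becomes Y' → Y Y'
Add Y' → ε

Productions for other non-terminals are unchanged:
  P → *
  P → +

Resulting grammar:
Y → P Y'
Y' → e b Y'
Y' → Y Y'
Y' → ε
P → *
P → +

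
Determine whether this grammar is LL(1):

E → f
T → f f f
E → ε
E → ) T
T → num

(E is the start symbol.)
Yes, the grammar is LL(1).

A grammar is LL(1) if for each non-terminal N with multiple productions, the predict sets of those productions are pairwise disjoint, where PREDICT(N → α) = (FIRST(α) \ {ε}) ∪ (FOLLOW(N) if α ⇒* ε).

Relevant sets:
  FOLLOW(E) = { $ }

For E:
  PREDICT(E → f) = { 'f' }
  PREDICT(E → ε) = { $ }
  PREDICT(E → ')' T) = { ')' }
For T:
  PREDICT(T → f f f) = { 'f' }
  PREDICT(T → num) = { 'num' }

All predict sets are disjoint. The grammar IS LL(1).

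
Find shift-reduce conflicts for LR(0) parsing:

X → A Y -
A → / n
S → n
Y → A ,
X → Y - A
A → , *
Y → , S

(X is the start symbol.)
Yes — I10: [Y → A , .] vs [A → , . *]

Augment with X' → X and build the canonical LR(0) collection (I0 = CLOSURE({[X' → . X]}), then GOTO on every symbol after a dot until no new states appear). It has 18 states:
  I0: { [A → . , *], [A → . / n], [X → . A Y -], [X → . Y - A], [X' → . X], [Y → . , S], [Y → . A ,] }  — shift
  I1: { [A → , . *], [S → . n], [Y → , . S] }  — shift
  I2: { [A → / . n] }  — shift
  I3: { [A → . , *], [A → . / n], [X → A . Y -], [Y → . , S], [Y → . A ,], [Y → A . ,] }  — shift
  I4: { [X' → X .] }  — accept
  I5: { [X → Y . - A] }  — shift
  I6: { [A → . , *], [A → . / n], [X → Y - . A] }  — shift
  I7: { [A → , . *] }  — shift
  I8: { [X → Y - A .] }  — reduce
  I9: { [A → , * .] }  — reduce
  I10: { [A → , . *], [S → . n], [Y → , . S], [Y → A , .] }  — shift, reduce
  I11: { [Y → A . ,] }  — shift
  I12: { [X → A Y . -] }  — shift
  I13: { [X → A Y - .] }  — reduce
  I14: { [Y → A , .] }  — reduce
  I15: { [Y → , S .] }  — reduce
  I16: { [S → n .] }  — reduce
  I17: { [A → / n .] }  — reduce

I10 contains reduce item [Y → A , .] and shift items [A → , . *], [S → . n] — shift-reduce conflict.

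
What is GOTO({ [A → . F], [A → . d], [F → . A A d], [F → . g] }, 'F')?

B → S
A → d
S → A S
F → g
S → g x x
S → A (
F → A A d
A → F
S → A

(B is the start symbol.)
GOTO(I, 'F') = CLOSURE({ [A → αX.β] : [A → α.Xβ] ∈ I, X = 'F' })

Items with dot before 'F', with the dot advanced:
  [A → . F] → [A → F .]
Closure adds nothing (no advanced item has the dot before a non-terminal).

GOTO = { [A → F .] }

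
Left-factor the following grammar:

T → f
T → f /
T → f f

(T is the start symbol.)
T → f T'
T' → ε
T' → /
T' → f

Left-factoring transforms A → αβ₁ | αβ₂ into A → αA' and A' → β₁ | β₂
(α is the longest common prefix among the alternatives). Repeat until
no nonterminal has two alternatives with a common prefix.

Round 1: T has alternatives sharing prefix 'f'. Introduce T': T → f T'
  Add: T' → ε
  Add: T' → /
  Add: T' → f

No remaining common prefixes — done.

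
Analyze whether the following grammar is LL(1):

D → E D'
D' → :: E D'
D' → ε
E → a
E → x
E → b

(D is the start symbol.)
A grammar is LL(1) if for each non-terminal N with multiple productions, the predict sets of those productions are pairwise disjoint, where PREDICT(N → α) = (FIRST(α) \ {ε}) ∪ (FOLLOW(N) if α ⇒* ε).

Relevant sets:
  FOLLOW(D') = { $ }

For D':
  PREDICT(D' → :: E D') = { '::' }
  PREDICT(D' → ε) = { $ }
For E:
  PREDICT(E → a) = { 'a' }
  PREDICT(E → x) = { 'x' }
  PREDICT(E → b) = { 'b' }
D has a single production, so nothing to check there.

All predict sets are disjoint. The grammar IS LL(1).

Answer: Yes, the grammar is LL(1).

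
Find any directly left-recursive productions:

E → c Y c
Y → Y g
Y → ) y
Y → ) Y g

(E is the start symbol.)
Yes, Y is left-recursive

Direct left recursion occurs when N → N α for some non-terminal N (the right-hand side begins with the left-hand side itself).

E → c Y c: starts with c
Y → Y g: LEFT RECURSIVE (starts with Y)
Y → ) y: starts with ')'
Y → ) Y g: starts with ')'

The grammar has direct left recursion on: Y.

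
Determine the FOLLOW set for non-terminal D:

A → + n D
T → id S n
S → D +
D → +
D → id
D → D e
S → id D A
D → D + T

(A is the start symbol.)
In A → + n D: D is at the end, add FOLLOW(A)
In S → D +: D is followed by '+', add FIRST('+') \ {ε} = { '+' }
In D → D e: D is followed by e, add FIRST(e) \ {ε} = { 'e' }
In S → id D A: D is followed by A, add FIRST(A) \ {ε} = { '+' }
In D → D + T: D is followed by '+' T, add FIRST('+' T) \ {ε} = { '+' }

The FOLLOW sets referred to above (computed the same way, to a fixed point):
  FOLLOW(A) = { $, 'n' }

Taking the union: FOLLOW(D) = { $, '+', 'e', 'n' }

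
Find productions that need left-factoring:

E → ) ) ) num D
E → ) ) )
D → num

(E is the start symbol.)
Yes, E has productions with common prefix ') ) )'

Left-factoring is needed when two productions for the same non-terminal
share a common prefix on the right-hand side.

Productions for E:
  E → ) ) ) num D
  E → ) ) )

Found common prefix ') ) )' in productions for E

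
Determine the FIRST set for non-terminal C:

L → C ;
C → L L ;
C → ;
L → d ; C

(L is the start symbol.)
{ ';', 'd' }

To compute FIRST(C), examine every production with C on the left-hand side, reading each right-hand side left to right until a non-nullable symbol is reached.

FIRST sets of the other non-terminals involved (by the same procedure, iterated to a fixed point):
  FIRST(L) = { ';', 'd' }

From C → L L ;:
  - L is a non-terminal: add FIRST(L) \ {ε} = { ';', 'd' }
    L is not nullable, so stop
From C → ;:
  - ';' is a terminal: add ';' and stop

Collecting: FIRST(C) = { ';', 'd' }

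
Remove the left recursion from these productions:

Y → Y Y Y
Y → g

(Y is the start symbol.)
Y → g Y'
Y' → Y Y Y'
Y' → ε

Y is directly left-recursive. The standard transformation for
  A → A α₁ | ... | A α_m | β₁ | ... | β_n
is
  A  → β₁ A' | ... | β_n A'
  A' → α₁ A' | ... | α_m A' | ε

Y → g becomes Y → g Y'
Y → Y Y Y becomes Y' → Y Y Y'
Add Y' → ε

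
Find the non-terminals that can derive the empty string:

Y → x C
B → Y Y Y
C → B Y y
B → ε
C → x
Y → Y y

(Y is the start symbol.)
{ 'B' }

ε-productions: B → ε
So B is immediately nullable.
No further non-terminal can be added: every production for the remaining non-terminals contains a terminal or a non-nullable non-terminal.
Nullable = { 'B' }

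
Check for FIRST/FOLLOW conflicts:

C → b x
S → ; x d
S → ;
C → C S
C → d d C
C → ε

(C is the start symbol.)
Nullable non-terminals: C.
FIRST sets used below: FIRST(C) = { ';', 'b', 'd', ε }, FIRST(S) = { ';' }

C: nullable alternative(s) C → ε; FOLLOW(C) = { $, ';' }
  C → b x: FIRST \ {ε} = { 'b' } — disjoint from FOLLOW(C)
  C → C S: FIRST \ {ε} = { ';', 'b', 'd' } — overlaps FOLLOW(C) on { ';' }: CONFLICT
  C → d d C: FIRST \ {ε} = { 'd' } — disjoint from FOLLOW(C)
  C → ε: FIRST \ {ε} = { } — this is the only nullable alternative, skip

S has no nullable alternative, so no FIRST/FOLLOW check is needed there.

So the grammar has 1 FIRST/FOLLOW conflict (marked CONFLICT above).

Answer: Yes. C → C S with FOLLOW(C) on { ';' }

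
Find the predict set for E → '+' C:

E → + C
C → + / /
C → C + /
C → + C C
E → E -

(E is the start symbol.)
{ '+' }

PREDICT(E → '+' C) = (FIRST(RHS) \ {ε}) ∪ (FOLLOW(E) if ε ∈ FIRST(RHS), i.e. RHS ⇒* ε)
FIRST('+' C) = { '+' }
ε ∉ FIRST('+' C), so FOLLOW(E) is not added.
PREDICT(E → '+' C) = { '+' }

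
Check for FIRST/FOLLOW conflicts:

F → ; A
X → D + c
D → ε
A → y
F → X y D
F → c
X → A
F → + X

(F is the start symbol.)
No FIRST/FOLLOW conflicts.

A FIRST/FOLLOW conflict occurs when a non-terminal N has a nullable alternative N → β (β ⇒* ε) and another alternative N → α with FIRST(α) ∩ FOLLOW(N) ≠ ∅: on such a lookahead the parser cannot decide between expanding α and letting N vanish via β.

Nullable non-terminals: D.
D has a nullable alternative but only one production, so nothing to check.

A, F, X have no nullable alternative, so no FIRST/FOLLOW check is needed there.

No FIRST/FOLLOW conflicts found.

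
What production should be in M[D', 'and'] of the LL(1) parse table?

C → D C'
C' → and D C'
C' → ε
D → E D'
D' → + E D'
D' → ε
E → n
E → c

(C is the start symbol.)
D' → ε

To find M[D', 'and'], we find productions for D' where 'and' is in the predict set (PREDICT(N → α) = (FIRST(α) \ {ε}) ∪ (FOLLOW(N) if α ⇒* ε)).

Relevant sets:
  FOLLOW(D') = { $, 'and' }

D' → + E D': PREDICT = { '+' }
D' → ε: PREDICT = { $, 'and' }
  'and' is in predict set, so this production goes in M[D', 'and']

M[D', 'and'] = D' → ε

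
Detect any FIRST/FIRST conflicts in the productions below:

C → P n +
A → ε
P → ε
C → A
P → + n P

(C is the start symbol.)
A FIRST/FIRST conflict occurs when two productions N → α and N → β for the same non-terminal have FIRST(α) ∩ FIRST(β) ≠ ∅ (with ε ∈ FIRST of a nullable right-hand side, so two nullable alternatives also conflict).

FIRST sets of the non-terminals at (or reachable through a nullable prefix from) the front of some alternative:
  FIRST(P) = { '+', ε }
  FIRST(A) = { ε }

Productions for C:
  C → P n +: FIRST = { '+', 'n' }
  C → A: FIRST = { ε }
Productions for P:
  P → ε: FIRST = { ε }
  P → + n P: FIRST = { '+' }
A has only one production, so no FIRST/FIRST conflict is possible there.

All alternatives of each non-terminal have pairwise disjoint FIRST sets.

Answer: No FIRST/FIRST conflicts.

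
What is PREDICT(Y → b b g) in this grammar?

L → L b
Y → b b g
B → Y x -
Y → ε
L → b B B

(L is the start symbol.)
{ 'b' }

PREDICT(Y → b b g) = (FIRST(RHS) \ {ε}) ∪ (FOLLOW(Y) if ε ∈ FIRST(RHS), i.e. RHS ⇒* ε)
FIRST(b b g) = { 'b' }
ε ∉ FIRST(b b g), so FOLLOW(Y) is not added.
PREDICT(Y → b b g) = { 'b' }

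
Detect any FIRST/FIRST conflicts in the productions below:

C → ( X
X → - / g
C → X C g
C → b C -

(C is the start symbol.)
No FIRST/FIRST conflicts.

FIRST sets of the non-terminals at (or reachable through a nullable prefix from) the front of some alternative:
  FIRST(X) = { '-' }

Productions for C:
  C → ( X: FIRST = { '(' }
  C → X C g: FIRST = { '-' }
  C → b C -: FIRST = { 'b' }
X has only one production, so no FIRST/FIRST conflict is possible there.

All alternatives of each non-terminal have pairwise disjoint FIRST sets.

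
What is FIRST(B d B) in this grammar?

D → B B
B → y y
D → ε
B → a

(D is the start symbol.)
{ 'a', 'y' }

FIRST sets of the non-terminals involved (from the grammar, by fixed-point iteration):
  FIRST(B) = { 'a', 'y' }

To compute FIRST(B d B), process the symbols left to right:
Symbol B is a non-terminal. Add FIRST(B) \ {ε} = { 'a', 'y' }
B is not nullable (ε ∉ FIRST(B)), so stop here.
FIRST(B d B) = { 'a', 'y' }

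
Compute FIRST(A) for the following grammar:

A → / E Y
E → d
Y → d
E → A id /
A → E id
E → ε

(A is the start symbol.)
{ '/', 'd', 'id' }

To compute FIRST(A), examine every production with A on the left-hand side, reading each right-hand side left to right until a non-nullable symbol is reached.

FIRST sets of the other non-terminals involved (by the same procedure, iterated to a fixed point):
  FIRST(E) = { '/', 'd', 'id', ε }

From A → / E Y:
  - '/' is a terminal: add '/' and stop
From A → E id:
  - E is a non-terminal: add FIRST(E) \ {ε} = { '/', 'd', 'id' }
    E is nullable, so continue to the next symbol
  - id is a terminal: add 'id' and stop

Collecting: FIRST(A) = { '/', 'd', 'id' }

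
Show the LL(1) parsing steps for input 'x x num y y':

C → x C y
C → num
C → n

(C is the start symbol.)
LL(1) parsing maintains a stack (initially the start symbol over $) and the input. At each step: if the stack top is a terminal, match it against the current input token; if it is a non-terminal N, replace it with the RHS of M[N, lookahead] (the unique production whose predict set contains the lookahead).

Stack is shown with the top on the left.

Stack      Input          Action
--------------------------------
C $        x x num y y $  output C → x C y
x C y $    x x num y y $  match 'x'
C y $      x num y y $    output C → x C y
x C y y $  x num y y $    match 'x'
C y y $    num y y $      output C → num
num y y $  num y y $      match 'num'
y y $      y y $          match 'y'
y $        y $            match 'y'
$          $              accept

The string is accepted.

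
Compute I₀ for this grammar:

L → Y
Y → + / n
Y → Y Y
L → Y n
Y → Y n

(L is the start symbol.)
{ [L → . Y n], [L → . Y], [L' → . L], [Y → . + / n], [Y → . Y Y], [Y → . Y n] }

First, augment the grammar with L' → L
I₀ = CLOSURE({ [L' → . L] }):
  [L' → . L] has the dot before L: add [L → . Y], [L → . Y n]
  [L → . Y] has the dot before Y: add [Y → . + / n], [Y → . Y Y], [Y → . Y n]
No further items can be added.

I₀ = { [L → . Y n], [L → . Y], [L' → . L], [Y → . + / n], [Y → . Y Y], [Y → . Y n] }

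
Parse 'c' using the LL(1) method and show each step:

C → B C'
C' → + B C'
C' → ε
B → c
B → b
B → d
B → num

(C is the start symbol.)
LL(1) parsing maintains a stack (initially the start symbol over $) and the input. At each step: if the stack top is a terminal, match it against the current input token; if it is a non-terminal N, replace it with the RHS of M[N, lookahead] (the unique production whose predict set contains the lookahead).

Stack is shown with the top on the left.

Stack   Input  Action
---------------------
C $     c $    output C → B C'
B C' $  c $    output B → c
c C' $  c $    match 'c'
C' $    $      output C' → ε
$       $      accept

The string is accepted.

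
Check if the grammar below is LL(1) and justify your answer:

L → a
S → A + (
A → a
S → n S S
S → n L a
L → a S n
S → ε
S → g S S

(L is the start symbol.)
No. Predict set conflict for L: { 'a' }

A grammar is LL(1) if for each non-terminal N with multiple productions, the predict sets of those productions are pairwise disjoint, where PREDICT(N → α) = (FIRST(α) \ {ε}) ∪ (FOLLOW(N) if α ⇒* ε).

Relevant sets:
  FIRST(A) = { 'a' }
  FOLLOW(S) = { 'a', 'g', 'n' }

For L:
  PREDICT(L → a) = { 'a' }
  PREDICT(L → a S n) = { 'a' }
For S:
  PREDICT(S → A '+' '(') = { 'a' }
  PREDICT(S → n S S) = { 'n' }
  PREDICT(S → n L a) = { 'n' }
  PREDICT(S → ε) = { 'a', 'g', 'n' }
  PREDICT(S → g S S) = { 'g' }
A has a single production, so nothing to check there.

Conflict found: Predict set conflict for L: { 'a' }
The grammar is NOT LL(1).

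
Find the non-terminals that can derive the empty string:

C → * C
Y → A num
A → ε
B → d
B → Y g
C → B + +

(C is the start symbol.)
{ 'A' }

A non-terminal is nullable if it can derive ε (the empty string): either it has an ε-production, or it has a production whose right-hand side consists entirely of nullable non-terminals.

ε-productions: A → ε
So A is immediately nullable.
No further non-terminal can be added: every production for the remaining non-terminals contains a terminal or a non-nullable non-terminal.
Nullable = { 'A' }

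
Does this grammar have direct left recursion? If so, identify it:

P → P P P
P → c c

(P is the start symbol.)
P → P P P: LEFT RECURSIVE (starts with P)
P → c c: starts with c

The grammar has direct left recursion on: P.

Answer: Yes, P is left-recursive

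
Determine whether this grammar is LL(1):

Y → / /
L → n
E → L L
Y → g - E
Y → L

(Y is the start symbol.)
Yes, the grammar is LL(1).

A grammar is LL(1) if for each non-terminal N with multiple productions, the predict sets of those productions are pairwise disjoint, where PREDICT(N → α) = (FIRST(α) \ {ε}) ∪ (FOLLOW(N) if α ⇒* ε).

Relevant sets:
  FIRST(L) = { 'n' }

For Y:
  PREDICT(Y → '/' '/') = { '/' }
  PREDICT(Y → g '-' E) = { 'g' }
  PREDICT(Y → L) = { 'n' }
L, E have a single production, so nothing to check there.

All predict sets are disjoint. The grammar IS LL(1).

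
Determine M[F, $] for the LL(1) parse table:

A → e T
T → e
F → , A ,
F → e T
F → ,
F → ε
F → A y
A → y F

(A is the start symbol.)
F → ε

To find M[F, $], we find productions for F where $ is in the predict set (PREDICT(N → α) = (FIRST(α) \ {ε}) ∪ (FOLLOW(N) if α ⇒* ε)).

Relevant sets:
  FIRST(A) = { 'e', 'y' }
  FOLLOW(F) = { $, ',', 'y' }

F → , A ,: PREDICT = { ',' }
F → e T: PREDICT = { 'e' }
F → ,: PREDICT = { ',' }
F → ε: PREDICT = { $, ',', 'y' }
  $ is in predict set, so this production goes in M[F, $]
F → A y: PREDICT = { 'e', 'y' }

M[F, $] = F → ε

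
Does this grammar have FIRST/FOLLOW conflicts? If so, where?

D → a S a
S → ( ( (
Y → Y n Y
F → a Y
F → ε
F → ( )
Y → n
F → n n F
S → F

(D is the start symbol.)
Yes. F → a Y with FOLLOW(F) on { 'a' }

A FIRST/FOLLOW conflict occurs when a non-terminal N has a nullable alternative N → β (β ⇒* ε) and another alternative N → α with FIRST(α) ∩ FOLLOW(N) ≠ ∅: on such a lookahead the parser cannot decide between expanding α and letting N vanish via β.

Nullable non-terminals: F, S.
FIRST sets used below: FIRST(F) = { '(', 'a', 'n', ε }

F: nullable alternative(s) F → ε; FOLLOW(F) = { 'a' }
  F → a Y: FIRST \ {ε} = { 'a' } — overlaps FOLLOW(F) on { 'a' }: CONFLICT
  F → ε: FIRST \ {ε} = { } — this is the only nullable alternative, skip
  F → ( ): FIRST \ {ε} = { '(' } — disjoint from FOLLOW(F)
  F → n n F: FIRST \ {ε} = { 'n' } — disjoint from FOLLOW(F)

S: nullable alternative(s) S → F; FOLLOW(S) = { 'a' }
  S → ( ( (: FIRST \ {ε} = { '(' } — disjoint from FOLLOW(S)
  S → F: FIRST \ {ε} = { '(', 'a', 'n' } — this is the only nullable alternative, skip

D, Y have no nullable alternative, so no FIRST/FOLLOW check is needed there.

So the grammar has 1 FIRST/FOLLOW conflict (marked CONFLICT above).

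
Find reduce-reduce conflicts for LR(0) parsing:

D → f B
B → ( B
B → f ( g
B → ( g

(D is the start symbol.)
No reduce-reduce conflicts

A reduce-reduce conflict occurs when an LR(0) state has two complete items [A → α .] and [B → β .] — both call for a reduction, and with no lookahead the parser cannot choose between them.

Augment with D' → D and build the canonical LR(0) collection (I0 = CLOSURE({[D' → . D]}), then GOTO on every symbol after a dot until no new states appear). It has 10 states:
  I0: { [D → . f B], [D' → . D] }  — shift
  I1: { [D' → D .] }  — accept
  I2: { [B → . ( B], [B → . ( g], [B → . f ( g], [D → f . B] }  — shift
  I3: { [B → ( . B], [B → ( . g], [B → . ( B], [B → . ( g], [B → . f ( g] }  — shift
  I4: { [D → f B .] }  — reduce
  I5: { [B → f . ( g] }  — shift
  I6: { [B → f ( . g] }  — shift
  I7: { [B → f ( g .] }  — reduce
  I8: { [B → ( B .] }  — reduce
  I9: { [B → ( g .] }  — reduce

No state contains more than one complete item.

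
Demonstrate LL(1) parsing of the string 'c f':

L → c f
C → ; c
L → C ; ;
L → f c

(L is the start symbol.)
Stack is shown with the top on the left.

Stack  Input  Action
--------------------
L $    c f $  output L → c f
c f $  c f $  match 'c'
f $    f $    match 'f'
$      $      accept

The string is accepted.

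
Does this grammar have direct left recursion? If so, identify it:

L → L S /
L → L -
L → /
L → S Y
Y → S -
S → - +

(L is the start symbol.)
Yes, L is left-recursive

Direct left recursion occurs when N → N α for some non-terminal N (the right-hand side begins with the left-hand side itself).

L → L S /: LEFT RECURSIVE (starts with L)
L → L -: LEFT RECURSIVE (starts with L)
L → /: starts with '/'
L → S Y: starts with S
Y → S -: starts with S
S → - +: starts with '-'

The grammar has direct left recursion on: L.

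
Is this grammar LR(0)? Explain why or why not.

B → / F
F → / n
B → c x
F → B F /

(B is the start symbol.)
A grammar is LR(0) if no state in the canonical LR(0) collection has:
  - both a shift item (dot before a terminal) and a complete item (shift-reduce conflict), or
  - two or more complete items (reduce-reduce conflict; the accept item [B' → B .] counts as a complete item here).

Augment with B' → B and build the canonical LR(0) collection (I0 = CLOSURE({[B' → . B]}), then GOTO on every symbol after a dot until no new states appear). It has 11 states:
  I0: { [B → . / F], [B → . c x], [B' → . B] }  — shift
  I1: { [B → . / F], [B → . c x], [B → / . F], [F → . / n], [F → . B F /] }  — shift
  I2: { [B' → B .] }  — accept
  I3: { [B → c . x] }  — shift
  I4: { [B → c x .] }  — reduce
  I5: { [B → . / F], [B → . c x], [B → / . F], [F → . / n], [F → . B F /], [F → / . n] }  — shift
  I6: { [B → . / F], [B → . c x], [F → . / n], [F → . B F /], [F → B . F /] }  — shift
  I7: { [B → / F .] }  — reduce
  I8: { [F → B F . /] }  — shift
  I9: { [F → B F / .] }  — reduce
  I10: { [F → / n .] }  — reduce

Every state is either a pure shift/goto state or contains exactly one complete item and nothing to shift — no conflicts. The grammar is LR(0).

Answer: Yes, the grammar is LR(0)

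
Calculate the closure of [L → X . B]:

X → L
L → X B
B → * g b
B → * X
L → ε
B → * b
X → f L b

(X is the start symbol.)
{ [B → . * X], [B → . * b], [B → . * g b], [L → X . B] }

Start with: [L → X . B]
  [L → X . B] has the dot before B: add [B → . * g b], [B → . * X], [B → . * b]
No further items can be added.

CLOSURE = { [B → . * X], [B → . * b], [B → . * g b], [L → X . B] }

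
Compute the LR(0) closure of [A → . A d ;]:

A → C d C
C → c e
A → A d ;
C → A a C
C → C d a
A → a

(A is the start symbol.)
Start with: [A → . A d ;]
  [A → . A d ;] has the dot before A: add [A → . C d C], [A → . a]
  [A → . C d C] has the dot before C: add [C → . c e], [C → . A a C], [C → . C d a]
No further items can be added.

CLOSURE = { [A → . A d ;], [A → . C d C], [A → . a], [C → . A a C], [C → . C d a], [C → . c e] }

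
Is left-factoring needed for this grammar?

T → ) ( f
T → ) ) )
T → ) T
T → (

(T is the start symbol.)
Yes, T has productions with common prefix ')'

Left-factoring is needed when two productions for the same non-terminal
share a common prefix on the right-hand side.

Productions for T:
  T → ) ( f
  T → ) ) )
  T → ) T
  T → (

Found common prefix ')' in productions for T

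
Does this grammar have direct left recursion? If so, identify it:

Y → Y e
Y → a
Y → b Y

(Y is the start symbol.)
Direct left recursion occurs when N → N α for some non-terminal N (the right-hand side begins with the left-hand side itself).

Y → Y e: LEFT RECURSIVE (starts with Y)
Y → a: starts with a
Y → b Y: starts with b

The grammar has direct left recursion on: Y.

Answer: Yes, Y is left-recursive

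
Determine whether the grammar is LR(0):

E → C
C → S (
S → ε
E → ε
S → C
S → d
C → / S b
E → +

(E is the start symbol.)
No. Shift-reduce conflict between [E → .] and [C → . / S b]

A grammar is LR(0) if no state in the canonical LR(0) collection has:
  - both a shift item (dot before a terminal) and a complete item (shift-reduce conflict), or
  - two or more complete items (reduce-reduce conflict; the accept item [E' → E .] counts as a complete item here).

Augment with E' → E and build the canonical LR(0) collection (I0 = CLOSURE({[E' → . E]}), then GOTO on every symbol after a dot until no new states appear). It has 11 states:
  I0: { [C → . / S b], [C → . S (], [E → . +], [E → . C], [E → .], [E' → . E], [S → . C], [S → . d], [S → .] }  — shift, 2 reduces
  I1: { [E → + .] }  — reduce
  I2: { [C → . / S b], [C → . S (], [C → / . S b], [S → . C], [S → . d], [S → .] }  — shift, reduce
  I3: { [E → C .], [S → C .] }  — 2 reduces
  I4: { [E' → E .] }  — accept
  I5: { [C → S . (] }  — shift
  I6: { [S → d .] }  — reduce
  I7: { [C → S ( .] }  — reduce
  I8: { [S → C .] }  — reduce
  I9: { [C → / S . b], [C → S . (] }  — shift
  I10: { [C → / S b .] }  — reduce

Conflict in state I0:
  Shift-reduce conflict between [E → .] and [C → . / S b]
So the grammar is NOT LR(0).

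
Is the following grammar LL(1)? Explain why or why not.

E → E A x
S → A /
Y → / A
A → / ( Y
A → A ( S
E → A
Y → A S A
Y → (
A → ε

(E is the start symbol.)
A grammar is LL(1) if for each non-terminal N with multiple productions, the predict sets of those productions are pairwise disjoint, where PREDICT(N → α) = (FIRST(α) \ {ε}) ∪ (FOLLOW(N) if α ⇒* ε).

Relevant sets:
  FIRST(E) = { '(', '/', 'x', ε }
  FIRST(A) = { '(', '/', ε }
  FIRST(S) = { '(', '/' }
  FOLLOW(E) = { $, '(', '/', 'x' }
  FOLLOW(A) = { $, '(', '/', 'x' }

For E:
  PREDICT(E → E A x) = { '(', '/', 'x' }
  PREDICT(E → A) = { $, '(', '/', 'x' }
For Y:
  PREDICT(Y → '/' A) = { '/' }
  PREDICT(Y → A S A) = { '(', '/' }
  PREDICT(Y → '(') = { '(' }
For A:
  PREDICT(A → '/' '(' Y) = { '/' }
  PREDICT(A → A '(' S) = { '(', '/' }
  PREDICT(A → ε) = { $, '(', '/', 'x' }
S has a single production, so nothing to check there.

Conflict found: Predict set conflict for E: { '(', '/', 'x' }
The grammar is NOT LL(1).

Answer: No. Predict set conflict for E: { '(', '/', 'x' }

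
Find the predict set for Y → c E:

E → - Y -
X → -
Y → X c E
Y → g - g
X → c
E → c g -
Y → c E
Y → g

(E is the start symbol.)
PREDICT(Y → c E) = (FIRST(RHS) \ {ε}) ∪ (FOLLOW(Y) if ε ∈ FIRST(RHS), i.e. RHS ⇒* ε)
FIRST(c E) = { 'c' }
ε ∉ FIRST(c E), so FOLLOW(Y) is not added.
PREDICT(Y → c E) = { 'c' }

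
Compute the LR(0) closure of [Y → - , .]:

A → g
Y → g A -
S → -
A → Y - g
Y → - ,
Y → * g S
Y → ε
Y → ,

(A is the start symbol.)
{ [Y → - , .] }

Start with: [Y → - , .]
The dot is at the end, so nothing is added.

CLOSURE = { [Y → - , .] }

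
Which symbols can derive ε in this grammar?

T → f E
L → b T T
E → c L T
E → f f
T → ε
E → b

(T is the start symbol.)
A non-terminal is nullable if it can derive ε (the empty string): either it has an ε-production, or it has a production whose right-hand side consists entirely of nullable non-terminals.

ε-productions: T → ε
So T is immediately nullable.
No further non-terminal can be added: every production for the remaining non-terminals contains a terminal or a non-nullable non-terminal.
Nullable = { 'T' }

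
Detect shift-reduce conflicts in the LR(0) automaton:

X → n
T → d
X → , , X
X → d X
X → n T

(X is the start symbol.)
Yes — I4: [X → n .] vs [T → . d]

A shift-reduce conflict occurs when an LR(0) state has both:
  - a complete (reduce) item [A → α .] (dot at the end), and
  - a shift item [B → β . c γ] (dot before a terminal).

Augment with X' → X and build the canonical LR(0) collection (I0 = CLOSURE({[X' → . X]}), then GOTO on every symbol after a dot until no new states appear). It has 10 states:
  I0: { [X → . , , X], [X → . d X], [X → . n T], [X → . n], [X' → . X] }  — shift
  I1: { [X → , . , X] }  — shift
  I2: { [X' → X .] }  — accept
  I3: { [X → . , , X], [X → . d X], [X → . n T], [X → . n], [X → d . X] }  — shift
  I4: { [T → . d], [X → n . T], [X → n .] }  — shift, reduce
  I5: { [X → n T .] }  — reduce
  I6: { [T → d .] }  — reduce
  I7: { [X → d X .] }  — reduce
  I8: { [X → , , . X], [X → . , , X], [X → . d X], [X → . n T], [X → . n] }  — shift
  I9: { [X → , , X .] }  — reduce

I4 contains reduce item [X → n .] and shift item [T → . d] — shift-reduce conflict.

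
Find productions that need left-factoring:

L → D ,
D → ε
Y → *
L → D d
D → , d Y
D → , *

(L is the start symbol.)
Yes, L has productions with common prefix 'D'; D has productions with common prefix ','

Left-factoring is needed when two productions for the same non-terminal
share a common prefix on the right-hand side.

Productions for L:
  L → D ,
  L → D d
Productions for D:
  D → ε
  D → , d Y
  D → , *

Found common prefix 'D' in productions for L
Found common prefix ',' in productions for D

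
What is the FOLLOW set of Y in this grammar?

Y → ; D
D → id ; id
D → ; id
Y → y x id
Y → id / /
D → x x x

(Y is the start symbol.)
Y is the start symbol, so $ ∈ FOLLOW(Y).
Y does not occur on any right-hand side.

Taking the union: FOLLOW(Y) = { $ }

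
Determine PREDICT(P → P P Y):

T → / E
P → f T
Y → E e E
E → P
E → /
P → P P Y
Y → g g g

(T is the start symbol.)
{ 'f' }

PREDICT(P → P P Y) = (FIRST(RHS) \ {ε}) ∪ (FOLLOW(P) if ε ∈ FIRST(RHS), i.e. RHS ⇒* ε)
FIRST(P) = { 'f' }
FIRST(P P Y) = { 'f' }
ε ∉ FIRST(P P Y), so FOLLOW(P) is not added.
PREDICT(P → P P Y) = { 'f' }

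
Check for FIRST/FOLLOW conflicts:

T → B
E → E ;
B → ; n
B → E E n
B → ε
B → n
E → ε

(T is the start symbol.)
Nullable non-terminals: B, E, T.
FIRST sets used below: FIRST(E) = { ';', ε }

B: nullable alternative(s) B → ε; FOLLOW(B) = { $ }
  B → ; n: FIRST \ {ε} = { ';' } — disjoint from FOLLOW(B)
  B → E E n: FIRST \ {ε} = { ';', 'n' } — disjoint from FOLLOW(B)
  B → ε: FIRST \ {ε} = { } — this is the only nullable alternative, skip
  B → n: FIRST \ {ε} = { 'n' } — disjoint from FOLLOW(B)

E: nullable alternative(s) E → ε; FOLLOW(E) = { ';', 'n' }
  E → E ;: FIRST \ {ε} = { ';' } — overlaps FOLLOW(E) on { ';' }: CONFLICT
  E → ε: FIRST \ {ε} = { } — this is the only nullable alternative, skip
T has a nullable alternative but only one production, so nothing to check.

So the grammar has 1 FIRST/FOLLOW conflict (marked CONFLICT above).

Answer: Yes. E → E ';' with FOLLOW(E) on { ';' }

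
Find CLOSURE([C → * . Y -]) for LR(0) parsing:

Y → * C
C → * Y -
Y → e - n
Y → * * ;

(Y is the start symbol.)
Start with: [C → * . Y -]
  [C → * . Y -] has the dot before Y: add [Y → . * C], [Y → . e - n], [Y → . * * ;]
No further items can be added.

CLOSURE = { [C → * . Y -], [Y → . * * ;], [Y → . * C], [Y → . e - n] }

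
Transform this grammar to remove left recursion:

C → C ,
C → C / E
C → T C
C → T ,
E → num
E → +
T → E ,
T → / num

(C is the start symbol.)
C is directly left-recursive. The standard transformation for
  A → A α₁ | ... | A α_m | β₁ | ... | β_n
is
  A  → β₁ A' | ... | β_n A'
  A' → α₁ A' | ... | α_m A' | ε

C → T C becomes C → T C C'
C → T , becomes C → T , C'
C → C , becomes C' → , C'
C → C / E becomes C' → / E C'
Add C' → ε

Productions for other non-terminals are unchanged:
  E → num
  E → +
  T → E ,
  T → / num

Resulting grammar:
C → T C C'
C → T , C'
C' → , C'
C' → / E C'
C' → ε
E → num
E → +
T → E ,
T → / num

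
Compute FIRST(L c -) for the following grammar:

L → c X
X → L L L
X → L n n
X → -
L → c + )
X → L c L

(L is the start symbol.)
{ 'c' }

FIRST sets of the non-terminals involved (from the grammar, by fixed-point iteration):
  FIRST(L) = { 'c' }

To compute FIRST(L c -), process the symbols left to right:
Symbol L is a non-terminal. Add FIRST(L) \ {ε} = { 'c' }
L is not nullable (ε ∉ FIRST(L)), so stop here.
FIRST(L c -) = { 'c' }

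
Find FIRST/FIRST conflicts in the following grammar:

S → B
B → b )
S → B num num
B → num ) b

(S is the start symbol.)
Yes. S → B / S → B num num on { 'b', 'num' }

A FIRST/FIRST conflict occurs when two productions N → α and N → β for the same non-terminal have FIRST(α) ∩ FIRST(β) ≠ ∅ (with ε ∈ FIRST of a nullable right-hand side, so two nullable alternatives also conflict).

FIRST sets of the non-terminals at (or reachable through a nullable prefix from) the front of some alternative:
  FIRST(B) = { 'b', 'num' }

Productions for S:
  S → B: FIRST = { 'b', 'num' }
  S → B num num: FIRST = { 'b', 'num' }
Productions for B:
  B → b ): FIRST = { 'b' }
  B → num ) b: FIRST = { 'num' }

Conflict for S: S → B and S → B num num
  Overlap: { 'b', 'num' }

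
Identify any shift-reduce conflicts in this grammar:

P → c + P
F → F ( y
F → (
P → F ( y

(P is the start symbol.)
No shift-reduce conflicts

Augment with P' → P and build the canonical LR(0) collection (I0 = CLOSURE({[P' → . P]}), then GOTO on every symbol after a dot until no new states appear). It has 9 states:
  I0: { [F → . (], [F → . F ( y], [P → . F ( y], [P → . c + P], [P' → . P] }  — shift
  I1: { [F → ( .] }  — reduce
  I2: { [F → F . ( y], [P → F . ( y] }  — shift
  I3: { [P' → P .] }  — accept
  I4: { [P → c . + P] }  — shift
  I5: { [F → . (], [F → . F ( y], [P → . F ( y], [P → . c + P], [P → c + . P] }  — shift
  I6: { [P → c + P .] }  — reduce
  I7: { [F → F ( . y], [P → F ( . y] }  — shift
  I8: { [F → F ( y .], [P → F ( y .] }  — 2 reduces

No state contains both a complete item and a shift item.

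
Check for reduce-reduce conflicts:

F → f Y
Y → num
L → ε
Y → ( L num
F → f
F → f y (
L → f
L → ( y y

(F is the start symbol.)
Augment with F' → F and build the canonical LR(0) collection (I0 = CLOSURE({[F' → . F]}), then GOTO on every symbol after a dot until no new states appear). It has 14 states:
  I0: { [F → . f Y], [F → . f y (], [F → . f], [F' → . F] }  — shift
  I1: { [F' → F .] }  — accept
  I2: { [F → f . Y], [F → f . y (], [F → f .], [Y → . ( L num], [Y → . num] }  — shift, reduce
  I3: { [L → . ( y y], [L → . f], [L → .], [Y → ( . L num] }  — shift, reduce
  I4: { [F → f Y .] }  — reduce
  I5: { [Y → num .] }  — reduce
  I6: { [F → f y . (] }  — shift
  I7: { [F → f y ( .] }  — reduce
  I8: { [L → ( . y y] }  — shift
  I9: { [Y → ( L . num] }  — shift
  I10: { [L → f .] }  — reduce
  I11: { [Y → ( L num .] }  — reduce
  I12: { [L → ( y . y] }  — shift
  I13: { [L → ( y y .] }  — reduce

No state contains more than one complete item.

Answer: No reduce-reduce conflicts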